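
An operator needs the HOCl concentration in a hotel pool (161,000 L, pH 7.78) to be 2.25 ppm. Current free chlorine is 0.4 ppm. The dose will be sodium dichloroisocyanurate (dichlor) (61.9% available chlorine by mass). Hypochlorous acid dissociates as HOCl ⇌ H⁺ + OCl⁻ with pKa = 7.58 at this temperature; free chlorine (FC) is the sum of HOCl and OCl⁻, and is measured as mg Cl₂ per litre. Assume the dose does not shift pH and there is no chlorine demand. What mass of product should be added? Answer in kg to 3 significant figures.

1.41 kg

[OCl⁻]/[HOCl] = 10^(pH − pKa) = 10^(7.78 − 7.58) = 1.585; fraction as HOCl = 1/(1 + 1.585) = 0.3869.
Free chlorine required for 2.25 ppm HOCl: 2.25 / 0.3869 = 5.816 ppm.
FC to add: 5.816 − 0.4 = 5.416 mg/L as Cl₂.
Cl₂ equivalent: 5.416 mg/L × 161,000 L = 872 g.
Product at 61.9% available Cl: 872 / 0.619 = 1409 g.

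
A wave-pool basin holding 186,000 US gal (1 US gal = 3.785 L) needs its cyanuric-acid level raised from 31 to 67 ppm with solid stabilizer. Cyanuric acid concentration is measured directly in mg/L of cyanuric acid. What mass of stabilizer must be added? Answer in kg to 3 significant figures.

Volume: 186,000 US gal × 3.785 L/gal = 704,010 L.
CYA to add: (67 − 31) = 36 mg/L × 704,010 L = 25,340 g cyanuric acid.

25.3 kg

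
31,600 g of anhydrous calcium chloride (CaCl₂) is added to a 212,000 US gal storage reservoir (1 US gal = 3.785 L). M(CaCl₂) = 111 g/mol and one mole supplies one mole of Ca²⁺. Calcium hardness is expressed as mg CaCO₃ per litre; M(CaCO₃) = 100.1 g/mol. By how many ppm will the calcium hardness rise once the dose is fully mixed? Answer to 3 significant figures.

Volume: 212,000 US gal × 3.785 L/gal = 802,420 L.
Moles of Ca²⁺: 31,600 g ÷ 111 g/mol = 284.7 mol.
As CaCO₃: 284.7 mol × 100.1 g/mol = 28,500 g.
Rise: 28,500 g / 802,420 L × 1000 = 35.51 mg/L.

35.5 ppm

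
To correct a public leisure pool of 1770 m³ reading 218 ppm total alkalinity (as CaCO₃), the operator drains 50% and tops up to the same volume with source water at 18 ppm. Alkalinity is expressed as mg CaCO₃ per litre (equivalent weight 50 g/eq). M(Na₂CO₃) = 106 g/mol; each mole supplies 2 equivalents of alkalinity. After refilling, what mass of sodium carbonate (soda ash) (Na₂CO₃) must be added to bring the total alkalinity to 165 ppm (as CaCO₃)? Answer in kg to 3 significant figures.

88.2 kg

Volume: 1770 m³ = 1,770,000 L.
After draining 50% and refilling: 218 × 0.50 + 18 × 0.50 = 118 ppm.
Deficit to target: 165 − 118 = 47 mg/L.
As CaCO₃: 47 mg/L × 1,770,000 L = 83,190 g; ÷ 50 g/eq ÷ 2 = 831.9 mol Na₂CO₃.
Mass: 831.9 × 106 = 88,180 g.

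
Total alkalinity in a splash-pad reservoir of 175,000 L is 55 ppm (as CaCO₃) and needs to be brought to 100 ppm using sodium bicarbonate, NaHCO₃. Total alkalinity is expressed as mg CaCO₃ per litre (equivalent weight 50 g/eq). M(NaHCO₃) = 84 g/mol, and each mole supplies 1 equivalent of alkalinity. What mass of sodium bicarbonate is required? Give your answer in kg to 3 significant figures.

Alkalinity to add: (100 − 55) = 45 mg/L as CaCO₃ × 175,000 L = 7875 g as CaCO₃.
Equivalents: 7875 g ÷ 50 g/eq = 157.5 eq.
NaHCO₃ supplies 1 eq per mole → 157.5 mol.
Mass: 157.5 mol × 84 g/mol = 13,230 g.

13.2 kg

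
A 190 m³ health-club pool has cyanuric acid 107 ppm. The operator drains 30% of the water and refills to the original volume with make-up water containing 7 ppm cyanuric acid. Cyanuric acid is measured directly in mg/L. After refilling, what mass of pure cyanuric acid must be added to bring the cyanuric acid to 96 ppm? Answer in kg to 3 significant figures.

Volume: 190 m³ = 190,000 L.
After draining 30% and refilling: 107 × 0.70 + 7 × 0.30 = 77 ppm.
Deficit to target: 96 − 77 = 19 mg/L.
Mass: 19 mg/L × 190,000 L = 3610 g cyanuric acid.

3.61 kg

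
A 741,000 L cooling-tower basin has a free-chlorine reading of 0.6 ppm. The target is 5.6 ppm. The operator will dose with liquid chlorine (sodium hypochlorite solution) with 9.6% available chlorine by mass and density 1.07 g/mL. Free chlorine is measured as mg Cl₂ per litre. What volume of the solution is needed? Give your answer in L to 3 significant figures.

36.1 L

Chlorine deficit: 5.6 − 0.6 = 5 ppm = 5 mg/L as Cl₂.
Cl₂ equivalent needed: 5 mg/L × 741,000 L = 3,705,000 mg = 3705 g.
Product at 9.6% available chlorine: 3705 / 0.096 = 38,590 g.
Volume at density 1.07 g/mL: 38,590 g ÷ 1.07 g/mL = 36,070 mL.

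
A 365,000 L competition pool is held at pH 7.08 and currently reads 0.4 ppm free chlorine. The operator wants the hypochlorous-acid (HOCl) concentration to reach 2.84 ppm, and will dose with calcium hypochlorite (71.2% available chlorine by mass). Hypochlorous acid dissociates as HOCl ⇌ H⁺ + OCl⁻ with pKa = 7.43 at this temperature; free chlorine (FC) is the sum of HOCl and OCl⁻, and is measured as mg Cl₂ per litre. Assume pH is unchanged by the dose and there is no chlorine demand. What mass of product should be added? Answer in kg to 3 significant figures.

1.90 kg

[OCl⁻]/[HOCl] = 10^(pH − pKa) = 10^(7.08 − 7.43) = 0.4467; fraction as HOCl = 1/(1 + 0.4467) = 0.6912.
Free chlorine required for 2.84 ppm HOCl: 2.84 / 0.6912 = 4.109 ppm.
FC to add: 4.109 − 0.4 = 3.709 mg/L as Cl₂.
Cl₂ equivalent: 3.709 mg/L × 365,000 L = 1354 g.
Product at 71.2% available Cl: 1354 / 0.712 = 1901 g.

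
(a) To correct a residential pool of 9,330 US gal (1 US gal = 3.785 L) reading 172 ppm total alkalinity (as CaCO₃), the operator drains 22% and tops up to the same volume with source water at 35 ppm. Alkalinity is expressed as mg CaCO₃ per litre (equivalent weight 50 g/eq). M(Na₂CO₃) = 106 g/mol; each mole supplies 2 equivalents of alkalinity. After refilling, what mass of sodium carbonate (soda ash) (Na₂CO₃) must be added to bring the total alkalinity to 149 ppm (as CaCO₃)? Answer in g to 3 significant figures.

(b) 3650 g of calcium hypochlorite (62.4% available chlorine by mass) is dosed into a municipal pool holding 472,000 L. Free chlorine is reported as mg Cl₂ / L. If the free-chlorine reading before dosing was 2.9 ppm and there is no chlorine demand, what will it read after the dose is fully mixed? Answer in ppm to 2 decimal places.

(a) 267 g; (b) 7.73 ppm

(a) Volume: 9,330 US gal × 3.785 L/gal = 35,314 L.
(a) After draining 22% and refilling: 172 × 0.78 + 35 × 0.22 = 141.86 ppm.
(a) Deficit to target: 149 − 141.86 = 7.14 mg/L.
(a) As CaCO₃: 7.14 mg/L × 35,314 L = 252.1 g; ÷ 50 g/eq ÷ 2 = 2.521 mol Na₂CO₃.
(a) Mass: 2.521 × 106 = 267.3 g.

(b) Available chlorine delivered: 3650 g × 0.624 = 2278 g as Cl₂.
(b) Concentration rise: 2278 g / 472,000 L = 4.825 mg/L = 4.83 ppm.
(b) Final FC: 2.9 + 4.83 = 7.73 ppm.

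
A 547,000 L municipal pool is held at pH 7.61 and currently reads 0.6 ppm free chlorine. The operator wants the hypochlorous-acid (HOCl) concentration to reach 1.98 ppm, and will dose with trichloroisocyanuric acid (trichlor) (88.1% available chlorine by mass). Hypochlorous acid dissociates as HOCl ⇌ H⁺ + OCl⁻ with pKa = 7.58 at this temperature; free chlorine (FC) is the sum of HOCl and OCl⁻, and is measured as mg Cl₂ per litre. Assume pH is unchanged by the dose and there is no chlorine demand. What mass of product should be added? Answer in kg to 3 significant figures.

2.17 kg

[OCl⁻]/[HOCl] = 10^(pH − pKa) = 10^(7.61 − 7.58) = 1.072; fraction as HOCl = 1/(1 + 1.072) = 0.4827.
Free chlorine required for 1.98 ppm HOCl: 1.98 / 0.4827 = 4.102 ppm.
FC to add: 4.102 − 0.6 = 3.502 mg/L as Cl₂.
Cl₂ equivalent: 3.502 mg/L × 547,000 L = 1915 g.
Product at 88.1% available Cl: 1915 / 0.881 = 2174 g.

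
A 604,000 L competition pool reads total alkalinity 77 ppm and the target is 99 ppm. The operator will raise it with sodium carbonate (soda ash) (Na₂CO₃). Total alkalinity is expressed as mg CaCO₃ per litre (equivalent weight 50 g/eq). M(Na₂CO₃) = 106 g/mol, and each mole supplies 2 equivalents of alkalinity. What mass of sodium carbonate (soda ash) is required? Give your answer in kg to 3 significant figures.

14.1 kg

Alkalinity to add: (99 − 77) = 22 mg/L as CaCO₃ × 604,000 L = 13,290 g as CaCO₃.
Equivalents: 13,290 g ÷ 50 g/eq = 265.8 eq.
Each mole of Na₂CO₃ supplies 2 eq, so 265.8 / 2 = 132.9 mol.
Mass: 132.9 mol × 106 g/mol = 14,090 g.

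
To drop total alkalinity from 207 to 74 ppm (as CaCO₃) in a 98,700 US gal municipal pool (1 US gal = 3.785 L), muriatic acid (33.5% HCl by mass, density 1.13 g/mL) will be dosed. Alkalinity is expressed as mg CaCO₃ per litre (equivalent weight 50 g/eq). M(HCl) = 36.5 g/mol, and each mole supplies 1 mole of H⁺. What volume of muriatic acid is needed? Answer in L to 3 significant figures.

95.8 L

Volume: 98,700 US gal × 3.785 L/gal = 373,580 L.
Alkalinity to neutralize: (207 − 74) = 133 mg/L as CaCO₃ × 373,580 L = 49,690 g as CaCO₃.
Equivalents of H⁺ required: 49,690 ÷ 50 g/eq = 993.7 eq = 993.7 mol HCl.
Mass of HCl: 993.7 × 36.5 = 36,270 g.
Mass of 33.5% solution: 36,270 / 0.335 = 108,300 g.
Volume: 108,300 g ÷ 1.13 g/mL = 95,820 mL.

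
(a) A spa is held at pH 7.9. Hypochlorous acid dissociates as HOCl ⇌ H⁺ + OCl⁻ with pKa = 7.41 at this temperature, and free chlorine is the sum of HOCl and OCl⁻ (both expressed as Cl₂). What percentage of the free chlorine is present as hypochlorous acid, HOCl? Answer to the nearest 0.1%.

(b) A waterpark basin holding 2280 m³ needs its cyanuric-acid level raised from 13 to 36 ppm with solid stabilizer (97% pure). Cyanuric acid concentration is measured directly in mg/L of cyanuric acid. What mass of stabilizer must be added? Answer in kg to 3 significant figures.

(a) 24.4%; (b) 54.1 kg

(a) [OCl⁻]/[HOCl] = 10^(pH − pKa) = 10^(7.9 − 7.41) = 10^0.49 = 3.09.
(a) Fraction as HOCl = 1 / (1 + 3.09) = 0.2445.

(b) Volume: 2280 m³ = 2,280,000 L.
(b) CYA to add: (36 − 13) = 23 mg/L × 2,280,000 L = 52,440 g cyanuric acid.
(b) At 97% purity: 52,440 / 0.97 = 54,060 g product.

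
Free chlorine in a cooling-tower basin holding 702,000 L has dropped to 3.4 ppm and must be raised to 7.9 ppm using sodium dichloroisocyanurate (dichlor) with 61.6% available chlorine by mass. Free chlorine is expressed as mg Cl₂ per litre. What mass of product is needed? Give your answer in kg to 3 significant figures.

Chlorine deficit: 7.9 − 3.4 = 4.5 ppm = 4.5 mg/L as Cl₂.
Cl₂ equivalent needed: 4.5 mg/L × 702,000 L = 3,159,000 mg = 3159 g.
Product at 61.6% available chlorine: 3159 / 0.616 = 5128 g.

5.13 kg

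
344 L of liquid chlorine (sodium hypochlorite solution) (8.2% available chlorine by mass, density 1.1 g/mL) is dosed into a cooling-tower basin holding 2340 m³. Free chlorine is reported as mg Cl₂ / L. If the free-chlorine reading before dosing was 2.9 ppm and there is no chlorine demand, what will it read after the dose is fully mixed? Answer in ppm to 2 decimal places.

Volume: 2340 m³ = 2,340,000 L.
Mass of solution: 344 L × 1000 mL/L × 1.1 g/mL = 378,400 g.
Available chlorine delivered: 378,400 g × 0.082 = 31,030 g as Cl₂.
Concentration rise: 31,030 g / 2,340,000 L = 13.26 mg/L = 13.26 ppm.
Final FC: 2.9 + 13.26 = 16.16 ppm.

16.16 ppm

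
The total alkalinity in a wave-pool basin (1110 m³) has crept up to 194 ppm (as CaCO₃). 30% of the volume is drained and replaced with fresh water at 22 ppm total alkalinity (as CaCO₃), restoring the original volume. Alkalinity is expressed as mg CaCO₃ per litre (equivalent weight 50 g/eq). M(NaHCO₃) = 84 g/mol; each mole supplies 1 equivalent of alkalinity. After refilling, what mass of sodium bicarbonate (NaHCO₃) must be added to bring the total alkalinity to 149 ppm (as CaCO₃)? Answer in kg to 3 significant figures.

Volume: 1110 m³ = 1,110,000 L.
After draining 30% and refilling: 194 × 0.70 + 22 × 0.30 = 142.4 ppm.
Deficit to target: 149 − 142.4 = 6.6 mg/L.
As CaCO₃: 6.6 mg/L × 1,110,000 L = 7326 g; ÷ 50 g/eq ÷ 1 = 146.5 mol NaHCO₃.
Mass: 146.5 × 84 = 12,310 g.

12.3 kg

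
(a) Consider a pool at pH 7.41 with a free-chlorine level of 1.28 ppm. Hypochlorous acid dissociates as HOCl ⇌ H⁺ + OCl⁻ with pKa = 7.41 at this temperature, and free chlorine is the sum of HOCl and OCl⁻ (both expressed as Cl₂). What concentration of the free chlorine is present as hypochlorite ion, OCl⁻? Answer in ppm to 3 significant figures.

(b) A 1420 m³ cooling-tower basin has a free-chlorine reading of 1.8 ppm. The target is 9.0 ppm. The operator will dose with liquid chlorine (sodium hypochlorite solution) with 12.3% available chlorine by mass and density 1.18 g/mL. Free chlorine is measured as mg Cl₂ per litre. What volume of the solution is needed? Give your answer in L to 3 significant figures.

(a) 0.640 ppm; (b) 70.4 L

(a) [OCl⁻]/[HOCl] = 10^(pH − pKa) = 10^(7.41 − 7.41) = 10^0.00 = 1.
(a) Fraction as HOCl = 1 / (1 + 1) = 0.5.
(a) OCl⁻ = (1 − 0.5) × 1.28 ppm = 0.64 ppm.

(b) Volume: 1420 m³ = 1,420,000 L.
(b) Chlorine deficit: 9.0 − 1.8 = 7.2 ppm = 7.2 mg/L as Cl₂.
(b) Cl₂ equivalent needed: 7.2 mg/L × 1,420,000 L = 10,220,000 mg = 10,220 g.
(b) Product at 12.3% available chlorine: 10,220 / 0.123 = 83,120 g.
(b) Volume at density 1.18 g/mL: 83,120 g ÷ 1.18 g/mL = 70,440 mL.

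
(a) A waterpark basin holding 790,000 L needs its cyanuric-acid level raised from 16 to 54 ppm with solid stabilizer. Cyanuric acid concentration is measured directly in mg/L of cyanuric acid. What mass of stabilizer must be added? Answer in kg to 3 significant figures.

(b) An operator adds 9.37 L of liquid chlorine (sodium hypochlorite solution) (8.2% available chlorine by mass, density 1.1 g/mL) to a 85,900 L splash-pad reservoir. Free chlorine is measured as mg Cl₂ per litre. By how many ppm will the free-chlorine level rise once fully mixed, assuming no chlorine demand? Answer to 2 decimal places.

(a) 30.0 kg; (b) 9.84 ppm

(a) CYA to add: (54 − 16) = 38 mg/L × 790,000 L = 30,020 g cyanuric acid.

(b) Mass of solution: 9.37 L × 1000 mL/L × 1.1 g/mL = 10,310 g.
(b) Available chlorine delivered: 10,310 g × 0.082 = 845.2 g as Cl₂.
(b) Concentration rise: 845.2 g / 85,900 L = 9.839 mg/L = 9.84 ppm.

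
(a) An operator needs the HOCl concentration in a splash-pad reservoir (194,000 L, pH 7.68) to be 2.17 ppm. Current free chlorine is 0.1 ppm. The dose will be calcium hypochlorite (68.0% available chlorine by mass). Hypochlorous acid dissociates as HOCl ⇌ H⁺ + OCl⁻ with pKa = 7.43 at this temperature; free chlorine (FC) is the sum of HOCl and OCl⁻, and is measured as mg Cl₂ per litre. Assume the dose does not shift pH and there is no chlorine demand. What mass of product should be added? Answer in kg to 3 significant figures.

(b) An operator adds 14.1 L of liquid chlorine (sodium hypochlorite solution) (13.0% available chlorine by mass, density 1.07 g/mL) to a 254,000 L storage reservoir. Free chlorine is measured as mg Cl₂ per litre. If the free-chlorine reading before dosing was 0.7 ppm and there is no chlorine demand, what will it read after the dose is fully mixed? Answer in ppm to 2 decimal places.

(a) [OCl⁻]/[HOCl] = 10^(pH − pKa) = 10^(7.68 − 7.43) = 1.778; fraction as HOCl = 1/(1 + 1.778) = 0.3599.
(a) Free chlorine required for 2.17 ppm HOCl: 2.17 / 0.3599 = 6.029 ppm.
(a) FC to add: 6.029 − 0.1 = 5.929 mg/L as Cl₂.
(a) Cl₂ equivalent: 5.929 mg/L × 194,000 L = 1150 g.
(a) Product at 68.0% available Cl: 1150 / 0.68 = 1691 g.

(b) Mass of solution: 14.1 L × 1000 mL/L × 1.07 g/mL = 15,090 g.
(b) Available chlorine delivered: 15,090 g × 0.13 = 1961 g as Cl₂.
(b) Concentration rise: 1961 g / 254,000 L = 7.722 mg/L = 7.72 ppm.
(b) Final FC: 0.7 + 7.72 = 8.42 ppm.

(a) 1.69 kg; (b) 8.42 ppm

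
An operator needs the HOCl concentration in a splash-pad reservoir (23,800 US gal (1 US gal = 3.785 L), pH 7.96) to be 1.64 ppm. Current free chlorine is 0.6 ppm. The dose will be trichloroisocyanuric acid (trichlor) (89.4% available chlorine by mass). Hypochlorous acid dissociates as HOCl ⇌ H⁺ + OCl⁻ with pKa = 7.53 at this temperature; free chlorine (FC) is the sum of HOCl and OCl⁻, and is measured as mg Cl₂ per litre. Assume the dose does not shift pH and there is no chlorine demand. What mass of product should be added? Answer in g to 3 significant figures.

550 g

Volume: 23,800 US gal × 3.785 L/gal = 90,083 L.
[OCl⁻]/[HOCl] = 10^(pH − pKa) = 10^(7.96 − 7.53) = 2.692; fraction as HOCl = 1/(1 + 2.692) = 0.2709.
Free chlorine required for 1.64 ppm HOCl: 1.64 / 0.2709 = 6.054 ppm.
FC to add: 6.054 − 0.6 = 5.454 mg/L as Cl₂.
Cl₂ equivalent: 5.454 mg/L × 90,083 L = 491.3 g.
Product at 89.4% available Cl: 491.3 / 0.894 = 549.6 g.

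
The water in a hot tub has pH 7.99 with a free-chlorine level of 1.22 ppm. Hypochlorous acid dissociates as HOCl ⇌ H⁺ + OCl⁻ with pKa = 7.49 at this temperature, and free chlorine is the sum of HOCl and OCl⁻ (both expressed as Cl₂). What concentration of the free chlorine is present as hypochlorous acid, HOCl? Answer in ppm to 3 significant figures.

[OCl⁻]/[HOCl] = 10^(pH − pKa) = 10^(7.99 − 7.49) = 10^0.50 = 3.162.
Fraction as HOCl = 1 / (1 + 3.162) = 0.2403.
HOCl = 0.2403 × 1.22 ppm = 0.2931 ppm.

0.293 ppm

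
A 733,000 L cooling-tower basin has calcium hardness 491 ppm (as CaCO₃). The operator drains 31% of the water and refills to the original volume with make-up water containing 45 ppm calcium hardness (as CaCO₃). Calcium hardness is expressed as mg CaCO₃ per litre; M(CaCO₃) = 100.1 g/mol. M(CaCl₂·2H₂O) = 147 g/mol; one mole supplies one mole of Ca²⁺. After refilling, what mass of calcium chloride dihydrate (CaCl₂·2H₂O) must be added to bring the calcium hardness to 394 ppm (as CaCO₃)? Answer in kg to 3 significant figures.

After draining 31% and refilling: 491 × 0.69 + 45 × 0.31 = 352.74 ppm.
Deficit to target: 394 − 352.74 = 41.26 mg/L.
As CaCO₃: 41.26 mg/L × 733,000 L = 30,240 g; ÷ 100.1 = 302.1 mol Ca²⁺.
Mass: 302.1 × 147 = 44,410 g.

44.4 kg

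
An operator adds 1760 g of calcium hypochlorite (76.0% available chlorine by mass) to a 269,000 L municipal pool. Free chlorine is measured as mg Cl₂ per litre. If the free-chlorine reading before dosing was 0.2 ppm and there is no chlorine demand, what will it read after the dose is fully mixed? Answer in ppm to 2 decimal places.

Available chlorine delivered: 1760 g × 0.76 = 1338 g as Cl₂.
Concentration rise: 1338 g / 269,000 L = 4.972 mg/L = 4.97 ppm.
Final FC: 0.2 + 4.97 = 5.17 ppm.

5.17 ppm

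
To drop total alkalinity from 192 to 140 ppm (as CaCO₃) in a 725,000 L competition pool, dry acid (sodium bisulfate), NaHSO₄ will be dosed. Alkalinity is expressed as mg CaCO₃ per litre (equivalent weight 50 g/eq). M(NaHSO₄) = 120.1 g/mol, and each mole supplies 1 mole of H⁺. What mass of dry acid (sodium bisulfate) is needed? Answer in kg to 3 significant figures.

Alkalinity to neutralize: (192 − 140) = 52 mg/L as CaCO₃ × 725,000 L = 37,700 g as CaCO₃.
Equivalents of H⁺ required: 37,700 ÷ 50 g/eq = 754 eq = 754 mol NaHSO₄.
Mass of NaHSO₄: 754 × 120.1 = 90,560 g.

90.6 kg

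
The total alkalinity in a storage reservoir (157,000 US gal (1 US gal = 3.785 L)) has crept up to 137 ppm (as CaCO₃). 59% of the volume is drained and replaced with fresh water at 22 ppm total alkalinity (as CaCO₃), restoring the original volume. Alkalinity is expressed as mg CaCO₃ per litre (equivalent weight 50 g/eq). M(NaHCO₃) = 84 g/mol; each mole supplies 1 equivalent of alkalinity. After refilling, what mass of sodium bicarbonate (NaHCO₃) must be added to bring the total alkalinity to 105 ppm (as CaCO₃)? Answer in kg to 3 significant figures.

35.8 kg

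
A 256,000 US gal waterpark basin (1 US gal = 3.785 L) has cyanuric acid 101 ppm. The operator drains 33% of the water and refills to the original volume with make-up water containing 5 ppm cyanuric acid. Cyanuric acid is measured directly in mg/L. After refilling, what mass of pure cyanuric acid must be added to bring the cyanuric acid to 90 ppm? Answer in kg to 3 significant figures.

20.0 kg

Volume: 256,000 US gal × 3.785 L/gal = 968,960 L.
After draining 33% and refilling: 101 × 0.67 + 5 × 0.33 = 69.32 ppm.
Deficit to target: 90 − 69.32 = 20.68 mg/L.
Mass: 20.68 mg/L × 968,960 L = 20,040 g cyanuric acid.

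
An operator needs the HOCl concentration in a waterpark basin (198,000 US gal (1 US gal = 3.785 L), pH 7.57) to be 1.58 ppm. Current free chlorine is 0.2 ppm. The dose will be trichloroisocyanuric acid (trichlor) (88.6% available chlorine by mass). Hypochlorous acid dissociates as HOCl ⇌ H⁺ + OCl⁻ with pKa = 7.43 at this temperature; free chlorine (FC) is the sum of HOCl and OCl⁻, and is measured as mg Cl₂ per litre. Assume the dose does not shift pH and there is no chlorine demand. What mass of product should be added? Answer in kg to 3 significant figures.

3.01 kg

Volume: 198,000 US gal × 3.785 L/gal = 749,430 L.
[OCl⁻]/[HOCl] = 10^(pH − pKa) = 10^(7.57 − 7.43) = 1.38; fraction as HOCl = 1/(1 + 1.38) = 0.4201.
Free chlorine required for 1.58 ppm HOCl: 1.58 / 0.4201 = 3.761 ppm.
FC to add: 3.761 − 0.2 = 3.561 mg/L as Cl₂.
Cl₂ equivalent: 3.561 mg/L × 749,430 L = 2669 g.
Product at 88.6% available Cl: 2669 / 0.886 = 3012 g.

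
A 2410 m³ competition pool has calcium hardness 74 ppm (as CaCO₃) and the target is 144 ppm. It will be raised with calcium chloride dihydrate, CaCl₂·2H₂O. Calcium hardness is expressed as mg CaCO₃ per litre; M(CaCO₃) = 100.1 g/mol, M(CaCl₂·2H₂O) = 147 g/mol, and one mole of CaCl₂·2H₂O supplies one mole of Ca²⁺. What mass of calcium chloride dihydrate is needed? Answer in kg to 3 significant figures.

248 kg

Volume: 2410 m³ = 2,410,000 L.
Hardness to add: (144 − 74) = 70 mg/L as CaCO₃ × 2,410,000 L = 168,700 g as CaCO₃.
Moles of Ca²⁺ (1 mol Ca²⁺ ≡ 1 mol CaCO₃): 168,700 / 100.1 g/mol = 1685 mol.
Mass of CaCl₂·2H₂O: 1685 × 147 = 247,700 g.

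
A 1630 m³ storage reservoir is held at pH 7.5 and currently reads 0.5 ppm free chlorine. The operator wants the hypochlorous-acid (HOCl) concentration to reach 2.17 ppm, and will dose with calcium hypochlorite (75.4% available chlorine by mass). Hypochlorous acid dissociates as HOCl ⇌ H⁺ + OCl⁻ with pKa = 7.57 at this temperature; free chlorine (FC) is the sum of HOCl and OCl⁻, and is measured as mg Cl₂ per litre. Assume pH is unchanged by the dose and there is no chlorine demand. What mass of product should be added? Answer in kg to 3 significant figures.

7.60 kg

Volume: 1630 m³ = 1,630,000 L.
[OCl⁻]/[HOCl] = 10^(pH − pKa) = 10^(7.5 − 7.57) = 0.8511; fraction as HOCl = 1/(1 + 0.8511) = 0.5402.
Free chlorine required for 2.17 ppm HOCl: 2.17 / 0.5402 = 4.017 ppm.
FC to add: 4.017 − 0.5 = 3.517 mg/L as Cl₂.
Cl₂ equivalent: 3.517 mg/L × 1,630,000 L = 5733 g.
Product at 75.4% available Cl: 5733 / 0.754 = 7603 g.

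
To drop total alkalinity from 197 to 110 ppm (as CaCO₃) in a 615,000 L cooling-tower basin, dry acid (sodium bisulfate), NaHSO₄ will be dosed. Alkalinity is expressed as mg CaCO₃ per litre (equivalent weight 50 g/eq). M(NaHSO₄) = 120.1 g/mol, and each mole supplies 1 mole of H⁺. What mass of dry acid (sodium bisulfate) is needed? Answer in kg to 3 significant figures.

129 kg

Alkalinity to neutralize: (197 − 110) = 87 mg/L as CaCO₃ × 615,000 L = 53,500 g as CaCO₃.
Equivalents of H⁺ required: 53,500 ÷ 50 g/eq = 1070 eq = 1070 mol NaHSO₄.
Mass of NaHSO₄: 1070 × 120.1 = 128,500 g.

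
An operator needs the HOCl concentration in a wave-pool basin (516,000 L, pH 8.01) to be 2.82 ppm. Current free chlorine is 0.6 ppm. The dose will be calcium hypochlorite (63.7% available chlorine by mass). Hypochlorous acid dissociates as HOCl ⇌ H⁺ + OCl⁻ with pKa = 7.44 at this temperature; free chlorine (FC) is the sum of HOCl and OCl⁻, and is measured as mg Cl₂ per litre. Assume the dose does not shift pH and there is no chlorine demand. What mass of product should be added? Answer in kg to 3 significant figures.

10.3 kg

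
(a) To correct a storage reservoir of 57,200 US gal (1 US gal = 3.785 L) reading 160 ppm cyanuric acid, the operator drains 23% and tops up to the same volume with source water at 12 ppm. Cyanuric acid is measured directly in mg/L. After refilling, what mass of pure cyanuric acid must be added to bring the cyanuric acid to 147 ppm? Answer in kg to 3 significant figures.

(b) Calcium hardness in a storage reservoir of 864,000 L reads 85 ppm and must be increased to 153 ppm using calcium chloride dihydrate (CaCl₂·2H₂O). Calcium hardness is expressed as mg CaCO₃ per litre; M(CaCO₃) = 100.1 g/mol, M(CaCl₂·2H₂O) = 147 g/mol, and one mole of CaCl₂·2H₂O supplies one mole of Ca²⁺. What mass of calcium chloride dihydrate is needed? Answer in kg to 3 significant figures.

(a) Volume: 57,200 US gal × 3.785 L/gal = 216,502 L.
(a) After draining 23% and refilling: 160 × 0.77 + 12 × 0.23 = 125.96 ppm.
(a) Deficit to target: 147 − 125.96 = 21.04 mg/L.
(a) Mass: 21.04 mg/L × 216,502 L = 4555 g cyanuric acid.

(b) Hardness to add: (153 − 85) = 68 mg/L as CaCO₃ × 864,000 L = 58,750 g as CaCO₃.
(b) Moles of Ca²⁺ (1 mol Ca²⁺ ≡ 1 mol CaCO₃): 58,750 / 100.1 g/mol = 586.9 mol.
(b) Mass of CaCl₂·2H₂O: 586.9 × 147 = 86,280 g.

(a) 4.56 kg; (b) 86.3 kg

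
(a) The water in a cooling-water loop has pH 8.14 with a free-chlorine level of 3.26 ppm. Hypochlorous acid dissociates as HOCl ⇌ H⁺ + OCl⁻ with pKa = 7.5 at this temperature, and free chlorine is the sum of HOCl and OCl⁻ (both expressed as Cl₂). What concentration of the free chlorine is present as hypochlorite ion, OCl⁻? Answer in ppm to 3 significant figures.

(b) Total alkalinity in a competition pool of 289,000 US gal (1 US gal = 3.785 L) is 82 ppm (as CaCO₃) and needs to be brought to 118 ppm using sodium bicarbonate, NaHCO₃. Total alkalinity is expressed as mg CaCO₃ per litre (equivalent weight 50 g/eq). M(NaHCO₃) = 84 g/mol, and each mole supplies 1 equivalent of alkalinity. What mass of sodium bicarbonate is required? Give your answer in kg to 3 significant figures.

(a) [OCl⁻]/[HOCl] = 10^(pH − pKa) = 10^(8.14 − 7.5) = 10^0.64 = 4.365.
(a) Fraction as HOCl = 1 / (1 + 4.365) = 0.1864.
(a) OCl⁻ = (1 − 0.1864) × 3.26 ppm = 2.652 ppm.

(b) Volume: 289,000 US gal × 3.785 L/gal = 1,093,865 L.
(b) Alkalinity to add: (118 − 82) = 36 mg/L as CaCO₃ × 1,093,865 L = 39,380 g as CaCO₃.
(b) Equivalents: 39,380 g ÷ 50 g/eq = 787.6 eq.
(b) NaHCO₃ supplies 1 eq per mole → 787.6 mol.
(b) Mass: 787.6 mol × 84 g/mol = 66,160 g.

(a) 2.65 ppm; (b) 66.2 kg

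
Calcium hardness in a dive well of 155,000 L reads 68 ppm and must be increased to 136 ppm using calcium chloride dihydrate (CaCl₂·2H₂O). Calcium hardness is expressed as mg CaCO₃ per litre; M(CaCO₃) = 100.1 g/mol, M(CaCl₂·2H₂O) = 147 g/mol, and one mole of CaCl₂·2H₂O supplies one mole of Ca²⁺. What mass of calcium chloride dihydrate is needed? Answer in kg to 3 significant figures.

Hardness to add: (136 − 68) = 68 mg/L as CaCO₃ × 155,000 L = 10,540 g as CaCO₃.
Moles of Ca²⁺ (1 mol Ca²⁺ ≡ 1 mol CaCO₃): 10,540 / 100.1 g/mol = 105.3 mol.
Mass of CaCl₂·2H₂O: 105.3 × 147 = 15,480 g.

15.5 kg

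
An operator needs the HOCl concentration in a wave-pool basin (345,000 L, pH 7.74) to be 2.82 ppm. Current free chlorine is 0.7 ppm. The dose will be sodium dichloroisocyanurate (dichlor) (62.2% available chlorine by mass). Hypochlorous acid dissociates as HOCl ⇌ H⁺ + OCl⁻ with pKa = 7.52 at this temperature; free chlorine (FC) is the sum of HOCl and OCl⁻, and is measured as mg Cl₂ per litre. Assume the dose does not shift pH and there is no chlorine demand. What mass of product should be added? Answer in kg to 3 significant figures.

[OCl⁻]/[HOCl] = 10^(pH − pKa) = 10^(7.74 − 7.52) = 1.66; fraction as HOCl = 1/(1 + 1.66) = 0.376.
Free chlorine required for 2.82 ppm HOCl: 2.82 / 0.376 = 7.5 ppm.
FC to add: 7.5 − 0.7 = 6.8 mg/L as Cl₂.
Cl₂ equivalent: 6.8 mg/L × 345,000 L = 2346 g.
Product at 62.2% available Cl: 2346 / 0.622 = 3772 g.

3.77 kg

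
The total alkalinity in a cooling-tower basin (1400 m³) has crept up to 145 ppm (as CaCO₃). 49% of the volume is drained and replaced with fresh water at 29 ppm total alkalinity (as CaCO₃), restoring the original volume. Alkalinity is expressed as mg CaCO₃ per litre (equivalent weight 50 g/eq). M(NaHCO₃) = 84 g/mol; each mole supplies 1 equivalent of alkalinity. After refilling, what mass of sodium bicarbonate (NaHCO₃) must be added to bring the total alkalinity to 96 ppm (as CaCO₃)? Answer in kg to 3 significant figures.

18.4 kg

Volume: 1400 m³ = 1,400,000 L.
After draining 49% and refilling: 145 × 0.51 + 29 × 0.49 = 88.16 ppm.
Deficit to target: 96 − 88.16 = 7.84 mg/L.
As CaCO₃: 7.84 mg/L × 1,400,000 L = 10,980 g; ÷ 50 g/eq ÷ 1 = 219.5 mol NaHCO₃.
Mass: 219.5 × 84 = 18,440 g.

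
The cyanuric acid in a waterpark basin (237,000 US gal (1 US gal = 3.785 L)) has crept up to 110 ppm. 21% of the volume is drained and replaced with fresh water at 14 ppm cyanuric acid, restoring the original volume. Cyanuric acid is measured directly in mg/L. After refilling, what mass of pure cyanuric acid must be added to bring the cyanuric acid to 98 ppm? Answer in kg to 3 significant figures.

Volume: 237,000 US gal × 3.785 L/gal = 897,045 L.
After draining 21% and refilling: 110 × 0.79 + 14 × 0.21 = 89.84 ppm.
Deficit to target: 98 − 89.84 = 8.16 mg/L.
Mass: 8.16 mg/L × 897,045 L = 7320 g cyanuric acid.

7.32 kg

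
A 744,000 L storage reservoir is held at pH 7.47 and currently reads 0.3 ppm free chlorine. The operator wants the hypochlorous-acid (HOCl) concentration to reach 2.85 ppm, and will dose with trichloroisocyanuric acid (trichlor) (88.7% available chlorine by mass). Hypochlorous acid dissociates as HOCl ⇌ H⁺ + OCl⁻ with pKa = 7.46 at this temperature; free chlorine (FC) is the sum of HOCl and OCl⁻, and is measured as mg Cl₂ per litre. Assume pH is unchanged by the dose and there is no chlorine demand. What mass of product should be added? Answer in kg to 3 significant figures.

4.59 kg

[OCl⁻]/[HOCl] = 10^(pH − pKa) = 10^(7.47 − 7.46) = 1.023; fraction as HOCl = 1/(1 + 1.023) = 0.4942.
Free chlorine required for 2.85 ppm HOCl: 2.85 / 0.4942 = 5.766 ppm.
FC to add: 5.766 − 0.3 = 5.466 mg/L as Cl₂.
Cl₂ equivalent: 5.466 mg/L × 744,000 L = 4067 g.
Product at 88.7% available Cl: 4067 / 0.887 = 4585 g.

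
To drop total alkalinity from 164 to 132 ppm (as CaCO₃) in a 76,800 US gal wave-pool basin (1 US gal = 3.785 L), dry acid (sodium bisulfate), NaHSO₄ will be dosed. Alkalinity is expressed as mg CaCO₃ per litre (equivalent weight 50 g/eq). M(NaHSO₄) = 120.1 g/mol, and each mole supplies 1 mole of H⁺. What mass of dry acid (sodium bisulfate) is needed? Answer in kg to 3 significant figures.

22.3 kg

Volume: 76,800 US gal × 3.785 L/gal = 290,688 L.
Alkalinity to neutralize: (164 − 132) = 32 mg/L as CaCO₃ × 290,688 L = 9302 g as CaCO₃.
Equivalents of H⁺ required: 9302 ÷ 50 g/eq = 186 eq = 186 mol NaHSO₄.
Mass of NaHSO₄: 186 × 120.1 = 22,340 g.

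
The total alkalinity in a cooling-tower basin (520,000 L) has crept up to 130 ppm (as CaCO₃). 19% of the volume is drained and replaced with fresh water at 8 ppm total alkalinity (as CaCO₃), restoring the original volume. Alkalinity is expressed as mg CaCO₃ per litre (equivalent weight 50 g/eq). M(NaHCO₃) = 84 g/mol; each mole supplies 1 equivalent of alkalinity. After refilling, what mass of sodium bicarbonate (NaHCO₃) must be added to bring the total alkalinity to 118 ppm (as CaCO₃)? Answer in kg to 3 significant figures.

9.77 kg

After draining 19% and refilling: 130 × 0.81 + 8 × 0.19 = 106.82 ppm.
Deficit to target: 118 − 106.82 = 11.18 mg/L.
As CaCO₃: 11.18 mg/L × 520,000 L = 5814 g; ÷ 50 g/eq ÷ 1 = 116.3 mol NaHCO₃.
Mass: 116.3 × 84 = 9767 g.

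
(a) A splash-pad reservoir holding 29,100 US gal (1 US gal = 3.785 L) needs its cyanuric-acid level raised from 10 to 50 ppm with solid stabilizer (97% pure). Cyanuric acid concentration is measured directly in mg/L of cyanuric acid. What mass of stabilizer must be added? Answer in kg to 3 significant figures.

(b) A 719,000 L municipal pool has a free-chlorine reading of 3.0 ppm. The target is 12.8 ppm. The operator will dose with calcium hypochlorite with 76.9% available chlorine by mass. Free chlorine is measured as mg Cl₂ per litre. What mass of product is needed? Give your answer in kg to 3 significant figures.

(a) 4.54 kg; (b) 9.16 kg

(a) Volume: 29,100 US gal × 3.785 L/gal = 110,144 L.
(a) CYA to add: (50 − 10) = 40 mg/L × 110,144 L = 4406 g cyanuric acid.
(a) At 97% purity: 4406 / 0.97 = 4542 g product.

(b) Chlorine deficit: 12.8 − 3.0 = 9.8 ppm = 9.8 mg/L as Cl₂.
(b) Cl₂ equivalent needed: 9.8 mg/L × 719,000 L = 7,046,000 mg = 7046 g.
(b) Product at 76.9% available chlorine: 7046 / 0.769 = 9163 g.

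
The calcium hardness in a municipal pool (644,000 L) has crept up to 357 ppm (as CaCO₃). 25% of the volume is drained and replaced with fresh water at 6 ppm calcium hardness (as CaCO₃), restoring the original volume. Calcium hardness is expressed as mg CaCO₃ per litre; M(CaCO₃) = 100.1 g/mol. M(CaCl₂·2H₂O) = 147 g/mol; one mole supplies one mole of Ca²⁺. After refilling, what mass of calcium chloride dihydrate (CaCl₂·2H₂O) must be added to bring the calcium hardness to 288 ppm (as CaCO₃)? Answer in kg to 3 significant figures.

17.7 kg

After draining 25% and refilling: 357 × 0.75 + 6 × 0.25 = 269.25 ppm.
Deficit to target: 288 − 269.25 = 18.75 mg/L.
As CaCO₃: 18.75 mg/L × 644,000 L = 12,080 g; ÷ 100.1 = 120.6 mol Ca²⁺.
Mass: 120.6 × 147 = 17,730 g.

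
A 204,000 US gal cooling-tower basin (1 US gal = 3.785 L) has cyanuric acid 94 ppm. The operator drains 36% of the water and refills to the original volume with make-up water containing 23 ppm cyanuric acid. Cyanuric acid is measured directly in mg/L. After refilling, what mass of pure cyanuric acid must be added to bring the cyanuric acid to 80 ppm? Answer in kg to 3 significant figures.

Volume: 204,000 US gal × 3.785 L/gal = 772,140 L.
After draining 36% and refilling: 94 × 0.64 + 23 × 0.36 = 68.44 ppm.
Deficit to target: 80 − 68.44 = 11.56 mg/L.
Mass: 11.56 mg/L × 772,140 L = 8926 g cyanuric acid.

8.93 kg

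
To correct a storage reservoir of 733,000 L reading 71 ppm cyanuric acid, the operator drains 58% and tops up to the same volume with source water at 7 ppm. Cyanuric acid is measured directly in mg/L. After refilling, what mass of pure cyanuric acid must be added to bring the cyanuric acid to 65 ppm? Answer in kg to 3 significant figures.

After draining 58% and refilling: 71 × 0.42 + 7 × 0.58 = 33.88 ppm.
Deficit to target: 65 − 33.88 = 31.12 mg/L.
Mass: 31.12 mg/L × 733,000 L = 22,810 g cyanuric acid.

22.8 kg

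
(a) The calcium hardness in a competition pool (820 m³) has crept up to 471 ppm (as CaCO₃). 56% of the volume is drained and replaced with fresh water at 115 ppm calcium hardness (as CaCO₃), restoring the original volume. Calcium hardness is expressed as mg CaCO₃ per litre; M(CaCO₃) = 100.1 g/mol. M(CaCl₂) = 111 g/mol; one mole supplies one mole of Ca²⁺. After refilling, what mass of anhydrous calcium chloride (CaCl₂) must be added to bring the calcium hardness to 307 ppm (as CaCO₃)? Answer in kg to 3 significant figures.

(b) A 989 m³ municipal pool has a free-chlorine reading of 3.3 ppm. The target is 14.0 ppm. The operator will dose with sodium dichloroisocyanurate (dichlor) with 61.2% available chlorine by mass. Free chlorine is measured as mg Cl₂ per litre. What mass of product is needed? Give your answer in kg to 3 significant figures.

(a) Volume: 820 m³ = 820,000 L.
(a) After draining 56% and refilling: 471 × 0.44 + 115 × 0.56 = 271.64 ppm.
(a) Deficit to target: 307 − 271.64 = 35.36 mg/L.
(a) As CaCO₃: 35.36 mg/L × 820,000 L = 29,000 g; ÷ 100.1 = 289.7 mol Ca²⁺.
(a) Mass: 289.7 × 111 = 32,150 g.

(b) Volume: 989 m³ = 989,000 L.
(b) Chlorine deficit: 14.0 − 3.3 = 10.7 ppm = 10.7 mg/L as Cl₂.
(b) Cl₂ equivalent needed: 10.7 mg/L × 989,000 L = 10,580,000 mg = 10,580 g.
(b) Product at 61.2% available chlorine: 10,580 / 0.612 = 17,290 g.

(a) 32.2 kg; (b) 17.3 kg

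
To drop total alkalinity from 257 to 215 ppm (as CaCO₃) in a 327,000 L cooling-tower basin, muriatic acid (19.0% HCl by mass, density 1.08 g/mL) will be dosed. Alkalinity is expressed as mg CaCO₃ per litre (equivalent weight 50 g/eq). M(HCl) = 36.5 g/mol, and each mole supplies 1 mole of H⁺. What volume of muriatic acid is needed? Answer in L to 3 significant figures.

Alkalinity to neutralize: (257 − 215) = 42 mg/L as CaCO₃ × 327,000 L = 13,730 g as CaCO₃.
Equivalents of H⁺ required: 13,730 ÷ 50 g/eq = 274.7 eq = 274.7 mol HCl.
Mass of HCl: 274.7 × 36.5 = 10,030 g.
Mass of 19.0% solution: 10,030 / 0.19 = 52,770 g.
Volume: 52,770 g ÷ 1.08 g/mL = 48,860 mL.

48.9 L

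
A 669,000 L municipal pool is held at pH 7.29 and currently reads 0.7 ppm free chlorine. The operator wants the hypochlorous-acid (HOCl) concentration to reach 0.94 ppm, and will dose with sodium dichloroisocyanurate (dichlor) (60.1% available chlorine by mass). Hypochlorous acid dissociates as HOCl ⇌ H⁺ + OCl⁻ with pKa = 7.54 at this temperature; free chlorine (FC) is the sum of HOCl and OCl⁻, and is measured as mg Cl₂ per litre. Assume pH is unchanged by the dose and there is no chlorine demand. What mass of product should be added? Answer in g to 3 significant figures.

[OCl⁻]/[HOCl] = 10^(pH − pKa) = 10^(7.29 − 7.54) = 0.5623; fraction as HOCl = 1/(1 + 0.5623) = 0.6401.
Free chlorine required for 0.94 ppm HOCl: 0.94 / 0.6401 = 1.469 ppm.
FC to add: 1.469 − 0.7 = 0.7686 mg/L as Cl₂.
Cl₂ equivalent: 0.7686 mg/L × 669,000 L = 514.2 g.
Product at 60.1% available Cl: 514.2 / 0.601 = 855.6 g.

856 g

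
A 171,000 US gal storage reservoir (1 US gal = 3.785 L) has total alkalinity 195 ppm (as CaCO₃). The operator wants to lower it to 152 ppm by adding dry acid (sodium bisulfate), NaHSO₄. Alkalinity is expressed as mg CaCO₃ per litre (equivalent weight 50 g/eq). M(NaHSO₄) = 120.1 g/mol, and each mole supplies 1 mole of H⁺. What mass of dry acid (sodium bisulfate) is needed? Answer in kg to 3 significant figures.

66.9 kg

Volume: 171,000 US gal × 3.785 L/gal = 647,235 L.
Alkalinity to neutralize: (195 − 152) = 43 mg/L as CaCO₃ × 647,235 L = 27,830 g as CaCO₃.
Equivalents of H⁺ required: 27,830 ÷ 50 g/eq = 556.6 eq = 556.6 mol NaHSO₄.
Mass of NaHSO₄: 556.6 × 120.1 = 66,850 g.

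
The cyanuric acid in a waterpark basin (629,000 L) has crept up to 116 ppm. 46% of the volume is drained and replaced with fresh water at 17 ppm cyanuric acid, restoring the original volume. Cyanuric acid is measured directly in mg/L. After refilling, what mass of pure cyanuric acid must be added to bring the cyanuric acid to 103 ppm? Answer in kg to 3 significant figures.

20.5 kg

After draining 46% and refilling: 116 × 0.54 + 17 × 0.46 = 70.46 ppm.
Deficit to target: 103 − 70.46 = 32.54 mg/L.
Mass: 32.54 mg/L × 629,000 L = 20,470 g cyanuric acid.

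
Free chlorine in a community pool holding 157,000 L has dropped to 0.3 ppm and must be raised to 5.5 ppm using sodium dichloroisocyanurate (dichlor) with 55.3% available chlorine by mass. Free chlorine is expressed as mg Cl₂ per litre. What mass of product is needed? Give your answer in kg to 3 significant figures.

1.48 kg

Chlorine deficit: 5.5 − 0.3 = 5.2 ppm = 5.2 mg/L as Cl₂.
Cl₂ equivalent needed: 5.2 mg/L × 157,000 L = 816,400 mg = 816.4 g.
Product at 55.3% available chlorine: 816.4 / 0.553 = 1476 g.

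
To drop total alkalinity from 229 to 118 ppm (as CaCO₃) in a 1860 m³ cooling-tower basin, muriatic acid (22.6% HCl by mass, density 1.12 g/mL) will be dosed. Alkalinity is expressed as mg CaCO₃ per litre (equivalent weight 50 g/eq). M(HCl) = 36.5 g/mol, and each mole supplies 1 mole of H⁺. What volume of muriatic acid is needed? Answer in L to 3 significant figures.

Volume: 1860 m³ = 1,860,000 L.
Alkalinity to neutralize: (229 − 118) = 111 mg/L as CaCO₃ × 1,860,000 L = 206,500 g as CaCO₃.
Equivalents of H⁺ required: 206,500 ÷ 50 g/eq = 4129 eq = 4129 mol HCl.
Mass of HCl: 4129 × 36.5 = 150,700 g.
Mass of 22.6% solution: 150,700 / 0.226 = 666,900 g.
Volume: 666,900 g ÷ 1.12 g/mL = 595,400 mL.

595 L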